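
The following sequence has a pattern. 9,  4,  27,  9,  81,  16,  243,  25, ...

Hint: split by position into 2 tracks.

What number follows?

729

The terms cycle through 2 interleaved subsequences.
Subsequence A: 9, 27, 81, 243. Powers of 3.
Subsequence B: 4, 9, 16, 25. Perfect squares starting at 2².
The 9th slot belongs to subsequence A; its 5th term is 729.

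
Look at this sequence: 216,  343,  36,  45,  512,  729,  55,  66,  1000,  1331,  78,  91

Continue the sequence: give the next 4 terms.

Reading positions in blocks of 4 reveals the pattern AABB — 2 tracks woven together.
Subsequence A: 216, 343, 512, 729, 1000, 1331 (consecutive cubes n³ from n = 6).
Subsequence B: 36, 45, 55, 66, 78, 91 (the triangular numbers T_8, T_9, …).
Position 13 falls in subsequence A as its term 7, giving 1728.
The 14th slot belongs to subsequence A; its 8th term is 2197.
Position 15 falls in subsequence B as its term 7, giving 105.
Position 16 falls in subsequence B as its term 8, giving 120.

1728, 2197, 105, 120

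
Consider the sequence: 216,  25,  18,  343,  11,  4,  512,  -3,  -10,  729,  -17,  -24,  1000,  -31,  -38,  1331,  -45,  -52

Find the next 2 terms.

The slot pattern repeats as ABB (period 3), so there are 2 interleaved tracks.
Subsequence A: 216, 343, 512, 729, 1000, 1331 — consecutive cubes n³ from n = 6.
Subsequence B: 25, 18, 11, 4, -3, -10, -17, -24, -31, -38, -45, -52 — arithmetic, step −7.
The 19th slot belongs to subsequence A; its 7th term is 1728.
Term 20 comes from subsequence B (its 13th entry): -59.

1728, -59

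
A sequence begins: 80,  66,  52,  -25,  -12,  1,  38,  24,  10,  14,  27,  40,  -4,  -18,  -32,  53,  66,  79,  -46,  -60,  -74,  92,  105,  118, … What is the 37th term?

Positions follow the repeating pattern AAABBB; grouping by letter gives 2 tracks.
Stream A: 80, 66, 52, 38, 24, 10, -4, -18, -32, -46, -60, -74. Subtracting 14 each time.
Stream B: -25, -12, 1, 14, 27, 40, 53, 66, 79, 92, 105, 118. Linear: a_n = -38 + 13·n.
The 37th slot belongs to stream A; its 19th term is -172.

-172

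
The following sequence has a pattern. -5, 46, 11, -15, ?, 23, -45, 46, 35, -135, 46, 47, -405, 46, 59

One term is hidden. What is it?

46

Split by position mod 3: positions 1, 4, 7, … form one track, and each other residue class forms its own.
Track A is -5, -15, -45, -135, -405, which is geometric, ×3 each step.
Track B is 46, ?, 46, 46, 46, which is always 46.
Track C is 11, 23, 35, 47, 59, which is adding 12 each time.
Filling track B at index 2 by its rule yields 46.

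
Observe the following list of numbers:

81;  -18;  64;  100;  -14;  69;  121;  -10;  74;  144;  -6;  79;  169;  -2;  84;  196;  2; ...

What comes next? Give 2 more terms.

Read the sequence 3 terms at a time; column i is its own pattern.
Track A = 81, 100, 121, 144, 169, 196: consecutive squares n² from n = 9.
Track B = -18, -14, -10, -6, -2, 2: adding 4 each time.
Track C = 64, 69, 74, 79, 84: linear: a_n = 59 + 5·n.
The 18th slot belongs to track C; its 6th term is 89.
Position 19 → track A, term 7 = 225.

89, 225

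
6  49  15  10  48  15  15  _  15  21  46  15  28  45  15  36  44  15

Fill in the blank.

Taking every 3rd term gives 3 separate tracks.
Track A is 6, 10, 15, 21, 28, 36, which is triangular numbers starting at T_3.
Track B is 49, 48, ?, 46, 45, 44, which is arithmetic with common difference −1.
Track C is 15, 15, 15, 15, 15, 15, which is the constant sequence 15.
Track B's pattern makes the blank 47.

47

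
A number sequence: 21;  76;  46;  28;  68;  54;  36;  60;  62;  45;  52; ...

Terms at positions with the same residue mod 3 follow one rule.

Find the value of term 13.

Split by position mod 3: positions 1, 4, 7, … form one track, and each other residue class forms its own.
Track A: 21, 28, 36, 45 (the triangular numbers T_6, T_7, …).
Track B: 76, 68, 60, 52 (subtracting 8 each time).
Track C: 46, 54, 62 (adding 8 each time).
Position 13 falls in track A as its term 5, giving 55.

55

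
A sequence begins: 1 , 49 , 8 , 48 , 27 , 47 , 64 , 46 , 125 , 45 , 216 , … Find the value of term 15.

512

Taking every 2nd term gives 2 separate tracks.
Subsequence A = 1, 8, 27, 64, 125, 216: consecutive cubes n³ from n = 1.
Subsequence B = 49, 48, 47, 46, 45: linear: a_n = 50 − n.
Position 15 → subsequence A, term 8 = 512.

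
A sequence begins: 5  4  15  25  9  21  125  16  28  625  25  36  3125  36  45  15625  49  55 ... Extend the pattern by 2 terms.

Split by position mod 3 into 3 tracks.
Track A: 5, 25, 125, 625, 3125, 15625 — a geometric progression (common ratio 5).
Track B: 4, 9, 16, 25, 36, 49 — the squares 2², 3², 4², ….
Track C: 15, 21, 28, 36, 45, 55 — triangular numbers starting at T_5.
Position 19 → track A, term 7 = 78125.
The 20th slot belongs to track B; its 7th term is 64.

78125, 64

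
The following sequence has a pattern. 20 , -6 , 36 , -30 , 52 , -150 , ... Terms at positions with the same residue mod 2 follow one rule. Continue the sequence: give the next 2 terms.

68, -750

Odd-indexed and even-indexed terms follow separate rules.
Track A is 20, 36, 52, which is linear: a_n = 4 + 16·n.
Track B is -6, -30, -150, which is multiplying by 5 each time.
Term 7 comes from track A (its 4th entry): 68.
The 8th slot belongs to track B; its 4th term is -750.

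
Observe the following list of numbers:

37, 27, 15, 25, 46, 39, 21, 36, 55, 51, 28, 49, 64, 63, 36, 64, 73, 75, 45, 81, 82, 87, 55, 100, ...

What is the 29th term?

100

Split by position mod 4 into 4 tracks.
Track A is 37, 46, 55, 64, 73, 82, which is linear: a_n = 28 + 9·n.
Track B is 27, 39, 51, 63, 75, 87, which is arithmetic, step +12.
Track C is 15, 21, 28, 36, 45, 55, which is triangular numbers starting at T_5.
Track D is 25, 36, 49, 64, 81, 100, which is consecutive squares n² from n = 5.
The 29th slot belongs to track A; its 8th term is 100.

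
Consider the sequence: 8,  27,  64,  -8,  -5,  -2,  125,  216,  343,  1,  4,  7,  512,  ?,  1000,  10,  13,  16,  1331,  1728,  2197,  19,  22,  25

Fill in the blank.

729

Reading positions in blocks of 6 reveals the pattern AAABBB — 2 tracks woven together.
Stream A: 8, 27, 64, 125, 216, 343, 512, ?, 1000, 1331, 1728, 2197 — the cubes 2³, 3³, 4³, ….
Stream B: -8, -5, -2, 1, 4, 7, 10, 13, 16, 19, 22, 25 — arithmetic, step +3.
Filling stream A at index 8 by its rule yields 729.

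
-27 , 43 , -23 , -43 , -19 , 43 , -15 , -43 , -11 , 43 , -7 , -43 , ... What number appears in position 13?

-3

The terms cycle through 2 interleaved subsequences.
Subsequence A: -27, -23, -19, -15, -11, -7. Adding 4 each time.
Subsequence B: 43, -43, 43, -43, 43, -43. The oscillation 43·(−1)^(n+1).
Position 13 → subsequence A, term 7 = -3.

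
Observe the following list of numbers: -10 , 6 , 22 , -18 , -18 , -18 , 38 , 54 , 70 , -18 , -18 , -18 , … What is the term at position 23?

-18

Positions follow the repeating pattern AAABBB; grouping by letter gives 2 tracks.
Subsequence A is -10, 6, 22, 38, 54, 70, which is adding 16 each time.
Subsequence B is -18, -18, -18, -18, -18, -18, which is always -18.
Position 23 falls in subsequence B as its term 11, giving -18.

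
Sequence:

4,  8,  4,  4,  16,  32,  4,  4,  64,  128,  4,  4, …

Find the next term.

256

Positions follow the repeating pattern AABB; grouping by letter gives 2 tracks.
Track A = 4, 8, 16, 32, 64, 128: geometric, ×2 each step.
Track B = 4, 4, 4, 4, 4, 4: always 4.
Position 13 falls in track A as its term 7, giving 256.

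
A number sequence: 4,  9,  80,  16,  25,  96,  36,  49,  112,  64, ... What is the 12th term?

The slot pattern repeats as AAB (period 3), so there are 2 interleaved tracks.
Track A is 4, 9, 16, 25, 36, 49, 64, which is perfect squares starting at 2².
Track B is 80, 96, 112, which is arithmetic with common difference +16.
Position 12 falls in track B as its term 4, giving 128.

128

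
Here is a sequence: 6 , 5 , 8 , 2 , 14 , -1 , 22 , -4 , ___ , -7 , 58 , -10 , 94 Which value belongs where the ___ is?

The terms cycle through 2 interleaved subsequences.
Track A: 6, 8, 14, 22, ?, 58, 94 (a Fibonacci-like recurrence a_n = a_{n-1} + a_{n-2}).
Track B: 5, 2, -1, -4, -7, -10 (subtracting 3 each time).
So the missing entry in track A is 36.

36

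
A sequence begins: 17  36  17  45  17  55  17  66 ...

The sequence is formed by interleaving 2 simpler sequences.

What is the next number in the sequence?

17

Positions 1, 3, 5, … form one subsequence and positions 2, 4, 6, … form another.
Track A: 17, 17, 17, 17 (constant 17).
Track B: 36, 45, 55, 66 (the triangular numbers T_8, T_9, …).
Term 9 comes from track A (its 5th entry): 17.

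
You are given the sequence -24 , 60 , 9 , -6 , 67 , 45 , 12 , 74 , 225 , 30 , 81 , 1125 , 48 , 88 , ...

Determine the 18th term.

Read the sequence 3 terms at a time; column i is its own pattern.
Track A: -24, -6, 12, 30, 48. Arithmetic with common difference +18.
Track B: 60, 67, 74, 81, 88. Arithmetic, step +7.
Track C: 9, 45, 225, 1125. Multiplying by 5 each time.
Position 18 → track C, term 6 = 28125.

28125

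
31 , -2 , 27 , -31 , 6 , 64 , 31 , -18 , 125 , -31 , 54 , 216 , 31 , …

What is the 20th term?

-1458

Split by position mod 3 into 3 tracks.
Track A: 31, -31, 31, -31, 31 — alternating ±31.
Track B: -2, 6, -18, 54 — a geometric progression (common ratio -3).
Track C: 27, 64, 125, 216 — perfect cubes starting at 3³.
Position 20 → track B, term 7 = -1458.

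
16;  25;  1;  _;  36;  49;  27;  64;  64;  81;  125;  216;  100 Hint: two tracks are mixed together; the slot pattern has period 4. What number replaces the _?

The slot pattern repeats as AABB (period 4), so there are 2 interleaved tracks.
Stream A is 16, 25, 36, 49, 64, 81, 100, which is the squares 4², 5², 6², ….
Stream B is 1, ?, 27, 64, 125, 216, which is consecutive cubes n³ from n = 1.
The gap is stream B's term 2; the rule gives 8.

8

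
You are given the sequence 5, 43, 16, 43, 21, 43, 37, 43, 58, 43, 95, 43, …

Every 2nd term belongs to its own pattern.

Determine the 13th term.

153

Odd-indexed and even-indexed terms follow separate rules.
Subsequence A: 5, 16, 21, 37, 58, 95 (a Fibonacci-like recurrence a_n = a_{n-1} + a_{n-2}).
Subsequence B: 43, 43, 43, 43, 43, 43 (always 43).
Term 13 comes from subsequence A (its 7th entry): 153.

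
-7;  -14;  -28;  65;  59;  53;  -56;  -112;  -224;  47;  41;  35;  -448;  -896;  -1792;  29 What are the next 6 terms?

23, 17, -3584, -7168, -14336, 11

The slot pattern repeats as AAABBB (period 6), so there are 2 interleaved tracks.
Track A: -7, -14, -28, -56, -112, -224, -448, -896, -1792. Geometric, ×2 each step.
Track B: 65, 59, 53, 47, 41, 35, 29. Arithmetic, step −6.
The 17th slot belongs to track B; its 8th term is 23.
Position 18 → track B, term 9 = 17.
Position 19 falls in track A as its term 10, giving -3584.
Term 20 comes from track A (its 11th entry): -7168.
The 21st slot belongs to track A; its 12th term is -14336.
The 22nd slot belongs to track B; its 10th term is 11.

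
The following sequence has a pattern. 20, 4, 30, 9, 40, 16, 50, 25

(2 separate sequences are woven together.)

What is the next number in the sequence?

Taking every 2nd term gives 2 separate tracks.
Stream A is 20, 30, 40, 50, which is linear: a_n = 10 + 10·n.
Stream B is 4, 9, 16, 25, which is the squares 2², 3², 4², ….
Position 9 falls in stream A as its term 5, giving 60.

60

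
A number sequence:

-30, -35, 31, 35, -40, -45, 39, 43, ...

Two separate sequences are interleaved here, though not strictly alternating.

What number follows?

Reading positions in blocks of 4 reveals the pattern AABB — 2 tracks woven together.
Track A: -30, -35, -40, -45 (arithmetic with common difference −5).
Track B: 31, 35, 39, 43 (linear: a_n = 27 + 4·n).
Position 9 → track A, term 5 = -50.

-50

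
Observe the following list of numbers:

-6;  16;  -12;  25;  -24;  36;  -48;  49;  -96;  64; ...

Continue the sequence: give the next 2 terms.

-192, 81

Positions 1, 3, 5, … form one subsequence and positions 2, 4, 6, … form another.
Stream A: -6, -12, -24, -48, -96. Multiplying by 2 each time.
Stream B: 16, 25, 36, 49, 64. Consecutive squares n² from n = 4.
Term 11 comes from stream A (its 6th entry): -192.
Position 12 falls in stream B as its term 6, giving 81.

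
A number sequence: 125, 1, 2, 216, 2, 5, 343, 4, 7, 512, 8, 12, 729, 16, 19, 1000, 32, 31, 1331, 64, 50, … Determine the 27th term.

Read the sequence 3 terms at a time; column i is its own pattern.
Track A: 125, 216, 343, 512, 729, 1000, 1331 — the cubes 5³, 6³, 7³, ….
Track B: 1, 2, 4, 8, 16, 32, 64 — powers 2^0, 2^1, 2^2, ….
Track C: 2, 5, 7, 12, 19, 31, 50 — each term equals the sum of the previous two.
Position 27 → track C, term 9 = 131.

131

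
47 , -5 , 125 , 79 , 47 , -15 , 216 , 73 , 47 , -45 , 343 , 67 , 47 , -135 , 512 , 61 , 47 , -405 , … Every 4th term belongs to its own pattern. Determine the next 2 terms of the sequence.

The terms cycle through 4 interleaved subsequences.
Subsequence A: 47, 47, 47, 47, 47. Always 47.
Subsequence B: -5, -15, -45, -135, -405. Geometric, ×3 each step.
Subsequence C: 125, 216, 343, 512. Consecutive cubes n³ from n = 5.
Subsequence D: 79, 73, 67, 61. Arithmetic with common difference −6.
Position 19 falls in subsequence C as its term 5, giving 729.
Term 20 comes from subsequence D (its 5th entry): 55.

729, 55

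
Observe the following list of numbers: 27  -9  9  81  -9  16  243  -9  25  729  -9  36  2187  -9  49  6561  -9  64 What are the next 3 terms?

Split by position mod 3 into 3 tracks.
Subsequence A: 27, 81, 243, 729, 2187, 6561 — powers 3^3, 3^4, 3^5, ….
Subsequence B: -9, -9, -9, -9, -9, -9 — constant -9.
Subsequence C: 9, 16, 25, 36, 49, 64 — perfect squares starting at 3².
Position 19 → subsequence A, term 7 = 19683.
Position 20 falls in subsequence B as its term 7, giving -9.
The 21st slot belongs to subsequence C; its 7th term is 81.

19683, -9, 81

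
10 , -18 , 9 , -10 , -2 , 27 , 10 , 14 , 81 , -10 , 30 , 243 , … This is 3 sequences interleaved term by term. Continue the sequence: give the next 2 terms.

10, 46

Split by position mod 3: positions 1, 4, 7, … form one track, and each other residue class forms its own.
Subsequence A: 10, -10, 10, -10 — alternating ±10.
Subsequence B: -18, -2, 14, 30 — adding 16 each time.
Subsequence C: 9, 27, 81, 243 — powers of 3.
Position 13 → subsequence A, term 5 = 10.
Position 14 falls in subsequence B as its term 5, giving 46.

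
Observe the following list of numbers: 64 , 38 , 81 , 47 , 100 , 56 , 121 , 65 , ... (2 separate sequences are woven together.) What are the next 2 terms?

Split by position mod 2 into 2 tracks.
Track A is 64, 81, 100, 121, which is consecutive squares n² from n = 8.
Track B is 38, 47, 56, 65, which is arithmetic, step +9.
Position 9 → track A, term 5 = 144.
Term 10 comes from track B (its 5th entry): 74.

144, 74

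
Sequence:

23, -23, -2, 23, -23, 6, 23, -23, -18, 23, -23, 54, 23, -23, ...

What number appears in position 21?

-1458

Reading positions in blocks of 3 reveals the pattern AAB — 2 tracks woven together.
Subsequence A is 23, -23, 23, -23, 23, -23, 23, -23, 23, -23, which is the oscillation 23·(−1)^(n+1).
Subsequence B is -2, 6, -18, 54, which is geometric with ratio -3.
Term 21 comes from subsequence B (its 7th entry): -1458.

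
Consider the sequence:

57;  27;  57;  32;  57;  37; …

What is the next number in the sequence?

The terms cycle through 2 interleaved subsequences.
Stream A: 57, 57, 57 — constant 57.
Stream B: 27, 32, 37 — arithmetic, step +5.
Position 7 falls in stream A as its term 4, giving 57.

57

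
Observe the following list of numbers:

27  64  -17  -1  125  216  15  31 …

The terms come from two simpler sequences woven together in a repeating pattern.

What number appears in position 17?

Reading positions in blocks of 4 reveals the pattern AABB — 2 tracks woven together.
Stream A: 27, 64, 125, 216 (the cubes 3³, 4³, 5³, …).
Stream B: -17, -1, 15, 31 (arithmetic, step +16).
Term 17 comes from stream A (its 9th entry): 1331.

1331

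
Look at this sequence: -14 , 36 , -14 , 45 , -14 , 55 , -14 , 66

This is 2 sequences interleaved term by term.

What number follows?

Taking every 2nd term gives 2 separate tracks.
Stream A: -14, -14, -14, -14 (always -14).
Stream B: 36, 45, 55, 66 (the triangular numbers T_8, T_9, …).
Position 9 → stream A, term 5 = -14.

-14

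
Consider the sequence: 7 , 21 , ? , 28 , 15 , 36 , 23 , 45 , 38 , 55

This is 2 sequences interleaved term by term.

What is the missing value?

8

Taking every 2nd term gives 2 separate tracks.
Stream A: 7, ?, 15, 23, 38 (a Fibonacci-like recurrence a_n = a_{n-1} + a_{n-2}).
Stream B: 21, 28, 36, 45, 55 (the triangular numbers T_6, T_7, …).
So the missing entry in stream A is 8.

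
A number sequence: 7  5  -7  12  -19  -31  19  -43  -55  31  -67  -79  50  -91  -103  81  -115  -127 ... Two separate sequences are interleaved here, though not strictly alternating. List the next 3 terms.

131, -139, -151

Positions follow the repeating pattern ABB; grouping by letter gives 2 tracks.
Subsequence A: 7, 12, 19, 31, 50, 81 (each term equals the sum of the previous two).
Subsequence B: 5, -7, -19, -31, -43, -55, -67, -79, -91, -103, -115, -127 (linear: a_n = 17 − 12·n).
Position 19 → subsequence A, term 7 = 131.
Position 20 falls in subsequence B as its term 13, giving -139.
Position 21 → subsequence B, term 14 = -151.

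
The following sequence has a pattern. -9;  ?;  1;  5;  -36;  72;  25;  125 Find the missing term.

The slot pattern repeats as AABB (period 4), so there are 2 interleaved tracks.
Track A: -9, ?, -36, 72 (multiplying by -2 each time).
Track B: 1, 5, 25, 125 (powers of 5).
So the missing entry in track A is 18.

18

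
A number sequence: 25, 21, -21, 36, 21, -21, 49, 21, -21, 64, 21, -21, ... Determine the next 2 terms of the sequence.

81, 21

Positions follow the repeating pattern ABB; grouping by letter gives 2 tracks.
Track A: 25, 36, 49, 64 (perfect squares starting at 5²).
Track B: 21, -21, 21, -21, 21, -21, 21, -21 (alternating ±21).
Position 13 falls in track A as its term 5, giving 81.
Position 14 → track B, term 9 = 21.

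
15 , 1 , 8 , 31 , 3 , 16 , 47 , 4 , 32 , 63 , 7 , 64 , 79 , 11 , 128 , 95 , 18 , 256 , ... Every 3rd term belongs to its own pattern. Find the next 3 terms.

111, 29, 512

Split by position mod 3 into 3 tracks.
Track A: 15, 31, 47, 63, 79, 95 (arithmetic, step +16).
Track B: 1, 3, 4, 7, 11, 18 (Fibonacci-style (each term is the sum of the two before it)).
Track C: 8, 16, 32, 64, 128, 256 (powers of 2).
Position 19 falls in track A as its term 7, giving 111.
The 20th slot belongs to track B; its 7th term is 29.
Term 21 comes from track C (its 7th entry): 512.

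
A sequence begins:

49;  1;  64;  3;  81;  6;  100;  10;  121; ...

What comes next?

Split by position mod 2 into 2 tracks.
Track A: 49, 64, 81, 100, 121 (the squares 7², 8², 9², …).
Track B: 1, 3, 6, 10 (the triangular numbers T_1, T_2, …).
Term 10 comes from track B (its 5th entry): 15.

15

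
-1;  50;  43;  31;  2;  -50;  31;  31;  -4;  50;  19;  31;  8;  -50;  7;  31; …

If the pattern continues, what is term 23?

-17

Split by position mod 4: positions 1, 5, 9, … form one track, and each other residue class forms its own.
Track A: -1, 2, -4, 8. Multiplying by -2 each time.
Track B: 50, -50, 50, -50. Alternating ±50.
Track C: 43, 31, 19, 7. Subtracting 12 each time.
Track D: 31, 31, 31, 31. The constant sequence 31.
Position 23 → track C, term 6 = -17.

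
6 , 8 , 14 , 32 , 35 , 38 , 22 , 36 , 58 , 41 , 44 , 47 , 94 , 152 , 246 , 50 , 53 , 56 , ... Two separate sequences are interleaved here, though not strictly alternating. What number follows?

The slot pattern repeats as AAABBB (period 6), so there are 2 interleaved tracks.
Stream A: 6, 8, 14, 22, 36, 58, 94, 152, 246 — a Fibonacci-like recurrence a_n = a_{n-1} + a_{n-2}.
Stream B: 32, 35, 38, 41, 44, 47, 50, 53, 56 — linear: a_n = 29 + 3·n.
Term 19 comes from stream A (its 10th entry): 398.

398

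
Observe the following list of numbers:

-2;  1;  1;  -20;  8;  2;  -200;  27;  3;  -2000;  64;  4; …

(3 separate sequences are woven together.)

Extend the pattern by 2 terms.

-20000, 125

The terms cycle through 3 interleaved subsequences.
Stream A: -2, -20, -200, -2000 — geometric, ×10 each step.
Stream B: 1, 8, 27, 64 — consecutive cubes n³ from n = 1.
Stream C: 1, 2, 3, 4 — adding 1 each time.
Position 13 → stream A, term 5 = -20000.
Term 14 comes from stream B (its 5th entry): 125.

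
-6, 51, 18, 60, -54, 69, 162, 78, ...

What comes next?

Odd-indexed and even-indexed terms follow separate rules.
Track A: -6, 18, -54, 162 (geometric with ratio -3).
Track B: 51, 60, 69, 78 (arithmetic, step +9).
Position 9 falls in track A as its term 5, giving -486.

-486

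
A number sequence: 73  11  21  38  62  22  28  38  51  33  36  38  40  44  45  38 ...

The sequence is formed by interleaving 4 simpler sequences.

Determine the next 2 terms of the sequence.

29, 55

Split by position mod 4 into 4 tracks.
Track A = 73, 62, 51, 40: arithmetic, step −11.
Track B = 11, 22, 33, 44: arithmetic, step +11.
Track C = 21, 28, 36, 45: triangular numbers starting at T_6.
Track D = 38, 38, 38, 38: the constant sequence 38.
Position 17 → track A, term 5 = 29.
Term 18 comes from track B (its 5th entry): 55.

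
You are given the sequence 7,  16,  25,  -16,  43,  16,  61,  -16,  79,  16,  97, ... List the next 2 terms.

Split by position mod 2 into 2 tracks.
Subsequence A: 7, 25, 43, 61, 79, 97 (arithmetic, step +18).
Subsequence B: 16, -16, 16, -16, 16 (oscillating between 16 and -16).
Term 12 comes from subsequence B (its 6th entry): -16.
Term 13 comes from subsequence A (its 7th entry): 115.

-16, 115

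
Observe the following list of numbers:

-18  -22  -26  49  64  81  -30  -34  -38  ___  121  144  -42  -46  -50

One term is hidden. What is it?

Positions follow the repeating pattern AAABBB; grouping by letter gives 2 tracks.
Subsequence A = -18, -22, -26, -30, -34, -38, -42, -46, -50: arithmetic, step −4.
Subsequence B = 49, 64, 81, ?, 121, 144: the squares 7², 8², 9², ….
Filling subsequence B at index 4 by its rule yields 100.

100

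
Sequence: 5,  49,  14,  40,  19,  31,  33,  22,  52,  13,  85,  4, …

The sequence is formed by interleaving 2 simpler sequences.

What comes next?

The terms cycle through 2 interleaved subsequences.
Track A: 5, 14, 19, 33, 52, 85 — a Fibonacci-like recurrence a_n = a_{n-1} + a_{n-2}.
Track B: 49, 40, 31, 22, 13, 4 — linear: a_n = 58 − 9·n.
Term 13 comes from track A (its 7th entry): 137.

137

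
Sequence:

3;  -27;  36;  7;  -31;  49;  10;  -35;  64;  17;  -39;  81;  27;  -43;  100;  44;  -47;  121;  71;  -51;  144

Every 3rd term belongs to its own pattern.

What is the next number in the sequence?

115

Split by position mod 3 into 3 tracks.
Subsequence A: 3, 7, 10, 17, 27, 44, 71 — a Fibonacci-like recurrence a_n = a_{n-1} + a_{n-2}.
Subsequence B: -27, -31, -35, -39, -43, -47, -51 — linear: a_n = -23 − 4·n.
Subsequence C: 36, 49, 64, 81, 100, 121, 144 — consecutive squares n² from n = 6.
The 22nd slot belongs to subsequence A; its 8th term is 115.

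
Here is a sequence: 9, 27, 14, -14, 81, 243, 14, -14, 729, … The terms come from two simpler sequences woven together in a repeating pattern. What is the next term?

The slot pattern repeats as AABB (period 4), so there are 2 interleaved tracks.
Stream A: 9, 27, 81, 243, 729. Powers 3^2, 3^3, 3^4, ….
Stream B: 14, -14, 14, -14. The oscillation 14·(−1)^(n+1).
Term 10 comes from stream A (its 6th entry): 2187.

2187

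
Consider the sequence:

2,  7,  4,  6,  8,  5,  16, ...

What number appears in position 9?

32

Positions 1, 3, 5, … form one subsequence and positions 2, 4, 6, … form another.
Track A: 2, 4, 8, 16 (powers of 2).
Track B: 7, 6, 5 (linear: a_n = 8 − n).
The 9th slot belongs to track A; its 5th term is 32.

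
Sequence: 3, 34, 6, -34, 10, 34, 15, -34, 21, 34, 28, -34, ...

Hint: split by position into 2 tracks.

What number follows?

The terms cycle through 2 interleaved subsequences.
Subsequence A: 3, 6, 10, 15, 21, 28. The triangular numbers T_2, T_3, ….
Subsequence B: 34, -34, 34, -34, 34, -34. The oscillation 34·(−1)^(n+1).
Term 13 comes from subsequence A (its 7th entry): 36.

36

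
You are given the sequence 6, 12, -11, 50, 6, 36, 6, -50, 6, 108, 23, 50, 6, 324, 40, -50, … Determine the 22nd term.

The terms cycle through 4 interleaved subsequences.
Track A: 6, 6, 6, 6 — always 6.
Track B: 12, 36, 108, 324 — multiplying by 3 each time.
Track C: -11, 6, 23, 40 — linear: a_n = -28 + 17·n.
Track D: 50, -50, 50, -50 — alternating ±50.
Term 22 comes from track B (its 6th entry): 2916.

2916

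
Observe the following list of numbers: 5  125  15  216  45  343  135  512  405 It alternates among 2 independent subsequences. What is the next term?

The terms cycle through 2 interleaved subsequences.
Track A is 5, 15, 45, 135, 405, which is geometric with ratio 3.
Track B is 125, 216, 343, 512, which is the cubes 5³, 6³, 7³, ….
Position 10 falls in track B as its term 5, giving 729.

729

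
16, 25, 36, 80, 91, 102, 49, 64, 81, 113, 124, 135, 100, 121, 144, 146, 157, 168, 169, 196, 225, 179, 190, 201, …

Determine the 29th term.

Reading positions in blocks of 6 reveals the pattern AAABBB — 2 tracks woven together.
Stream A is 16, 25, 36, 49, 64, 81, 100, 121, 144, 169, 196, 225, which is the squares 4², 5², 6², ….
Stream B is 80, 91, 102, 113, 124, 135, 146, 157, 168, 179, 190, 201, which is adding 11 each time.
Term 29 comes from stream B (its 14th entry): 223.

223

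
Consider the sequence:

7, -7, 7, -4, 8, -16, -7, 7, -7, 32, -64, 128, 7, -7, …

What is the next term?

Reading positions in blocks of 6 reveals the pattern AAABBB — 2 tracks woven together.
Stream A = 7, -7, 7, -7, 7, -7, 7, -7: oscillating between 7 and -7.
Stream B = -4, 8, -16, 32, -64, 128: geometric with ratio -2.
Position 15 falls in stream A as its term 9, giving 7.

7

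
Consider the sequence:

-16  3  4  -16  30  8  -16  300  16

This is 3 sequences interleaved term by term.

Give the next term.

-16

The terms cycle through 3 interleaved subsequences.
Track A is -16, -16, -16, which is constant -16.
Track B is 3, 30, 300, which is geometric, ×10 each step.
Track C is 4, 8, 16, which is powers of 2.
The 10th slot belongs to track A; its 4th term is -16.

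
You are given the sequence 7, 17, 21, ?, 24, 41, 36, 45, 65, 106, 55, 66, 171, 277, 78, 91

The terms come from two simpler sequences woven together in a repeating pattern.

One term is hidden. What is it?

Positions follow the repeating pattern AABB; grouping by letter gives 2 tracks.
Track A = 7, 17, 24, 41, 65, 106, 171, 277: each term equals the sum of the previous two.
Track B = 21, ?, 36, 45, 55, 66, 78, 91: the triangular numbers T_6, T_7, ….
So the missing entry in track B is 28.

28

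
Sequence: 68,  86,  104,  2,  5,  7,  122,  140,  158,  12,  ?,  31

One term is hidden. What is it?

19

Reading positions in blocks of 6 reveals the pattern AAABBB — 2 tracks woven together.
Track A: 68, 86, 104, 122, 140, 158 — adding 18 each time.
Track B: 2, 5, 7, 12, ?, 31 — Fibonacci-style (each term is the sum of the two before it).
The gap is track B's term 5; the rule gives 19.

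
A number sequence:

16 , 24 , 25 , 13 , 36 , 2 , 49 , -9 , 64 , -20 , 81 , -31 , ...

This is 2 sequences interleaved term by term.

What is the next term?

Positions 1, 3, 5, … form one subsequence and positions 2, 4, 6, … form another.
Track A = 16, 25, 36, 49, 64, 81: perfect squares starting at 4².
Track B = 24, 13, 2, -9, -20, -31: arithmetic with common difference −11.
Position 13 → track A, term 7 = 100.

100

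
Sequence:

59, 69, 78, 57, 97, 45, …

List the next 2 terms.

116, 33

Odd-indexed and even-indexed terms follow separate rules.
Stream A: 59, 78, 97. Arithmetic with common difference +19.
Stream B: 69, 57, 45. Linear: a_n = 81 − 12·n.
Term 7 comes from stream A (its 4th entry): 116.
Term 8 comes from stream B (its 4th entry): 33.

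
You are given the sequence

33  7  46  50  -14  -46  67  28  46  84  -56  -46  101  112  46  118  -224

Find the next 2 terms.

Split by position mod 3: positions 1, 4, 7, … form one track, and each other residue class forms its own.
Track A: 33, 50, 67, 84, 101, 118 (adding 17 each time).
Track B: 7, -14, 28, -56, 112, -224 (multiplying by -2 each time).
Track C: 46, -46, 46, -46, 46 (oscillating between 46 and -46).
Term 18 comes from track C (its 6th entry): -46.
Position 19 falls in track A as its term 7, giving 135.

-46, 135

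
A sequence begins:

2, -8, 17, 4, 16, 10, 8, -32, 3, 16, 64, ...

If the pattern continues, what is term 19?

Read the sequence 3 terms at a time; column i is its own pattern.
Subsequence A: 2, 4, 8, 16 — powers of 2.
Subsequence B: -8, 16, -32, 64 — a geometric progression (common ratio -2).
Subsequence C: 17, 10, 3 — linear: a_n = 24 − 7·n.
Position 19 → subsequence A, term 7 = 128.

128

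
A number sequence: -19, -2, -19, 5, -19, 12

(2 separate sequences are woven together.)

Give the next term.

-19

The terms cycle through 2 interleaved subsequences.
Stream A: -19, -19, -19 — always -19.
Stream B: -2, 5, 12 — arithmetic with common difference +7.
The 7th slot belongs to stream A; its 4th term is -19.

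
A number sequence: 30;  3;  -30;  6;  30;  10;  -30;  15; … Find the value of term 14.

Split by position mod 2 into 2 tracks.
Track A: 30, -30, 30, -30 — oscillating between 30 and -30.
Track B: 3, 6, 10, 15 — the triangular numbers T_2, T_3, ….
Position 14 → track B, term 7 = 36.

36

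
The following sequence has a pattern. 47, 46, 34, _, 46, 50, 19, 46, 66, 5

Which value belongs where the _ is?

Taking every 3rd term gives 3 separate tracks.
Subsequence A is 47, ?, 19, 5, which is subtracting 14 each time.
Subsequence B is 46, 46, 46, which is constant 46.
Subsequence C is 34, 50, 66, which is adding 16 each time.
Subsequence A's pattern makes the blank 33.

33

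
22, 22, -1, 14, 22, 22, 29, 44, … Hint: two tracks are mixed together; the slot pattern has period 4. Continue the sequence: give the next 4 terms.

The slot pattern repeats as AABB (period 4), so there are 2 interleaved tracks.
Subsequence A = 22, 22, 22, 22: always 22.
Subsequence B = -1, 14, 29, 44: adding 15 each time.
The 9th slot belongs to subsequence A; its 5th term is 22.
Term 10 comes from subsequence A (its 6th entry): 22.
Position 11 → subsequence B, term 5 = 59.
The 12th slot belongs to subsequence B; its 6th term is 74.

22, 22, 59, 74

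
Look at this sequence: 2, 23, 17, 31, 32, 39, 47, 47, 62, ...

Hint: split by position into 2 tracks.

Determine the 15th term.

The terms cycle through 2 interleaved subsequences.
Stream A = 2, 17, 32, 47, 62: linear: a_n = -13 + 15·n.
Stream B = 23, 31, 39, 47: adding 8 each time.
Term 15 comes from stream A (its 8th entry): 107.

107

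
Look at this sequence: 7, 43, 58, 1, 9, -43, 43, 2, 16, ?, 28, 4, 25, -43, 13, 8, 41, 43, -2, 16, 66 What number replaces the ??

43

Read the sequence 4 terms at a time; column i is its own pattern.
Stream A = 7, 9, 16, 25, 41, 66: Fibonacci-style (each term is the sum of the two before it).
Stream B = 43, -43, ?, -43, 43: the oscillation 43·(−1)^(n+1).
Stream C = 58, 43, 28, 13, -2: subtracting 15 each time.
Stream D = 1, 2, 4, 8, 16: successive powers of 2.
Stream B's pattern makes the blank 43.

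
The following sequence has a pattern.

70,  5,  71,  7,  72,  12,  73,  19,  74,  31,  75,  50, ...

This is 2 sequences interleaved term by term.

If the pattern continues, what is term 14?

Positions 1, 3, 5, … form one subsequence and positions 2, 4, 6, … form another.
Stream A = 70, 71, 72, 73, 74, 75: arithmetic with common difference +1.
Stream B = 5, 7, 12, 19, 31, 50: Fibonacci-style (each term is the sum of the two before it).
The 14th slot belongs to stream B; its 7th term is 81.

81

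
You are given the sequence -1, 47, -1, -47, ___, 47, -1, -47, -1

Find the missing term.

-1

The terms cycle through 2 interleaved subsequences.
Subsequence A = -1, -1, ?, -1, -1: always -1.
Subsequence B = 47, -47, 47, -47: oscillating between 47 and -47.
Filling subsequence A at index 3 by its rule yields -1.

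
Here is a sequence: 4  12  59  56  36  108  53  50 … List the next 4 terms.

324, 972, 47, 44

Reading positions in blocks of 4 reveals the pattern AABB — 2 tracks woven together.
Track A: 4, 12, 36, 108. Multiplying by 3 each time.
Track B: 59, 56, 53, 50. Arithmetic, step −3.
Position 9 falls in track A as its term 5, giving 324.
Position 10 → track A, term 6 = 972.
Term 11 comes from track B (its 5th entry): 47.
Position 12 → track B, term 6 = 44.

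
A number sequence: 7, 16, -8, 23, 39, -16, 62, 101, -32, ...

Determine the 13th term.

Positions follow the repeating pattern AAB; grouping by letter gives 2 tracks.
Subsequence A: 7, 16, 23, 39, 62, 101. Each term equals the sum of the previous two.
Subsequence B: -8, -16, -32. Geometric with ratio 2.
The 13th slot belongs to subsequence A; its 9th term is 427.

427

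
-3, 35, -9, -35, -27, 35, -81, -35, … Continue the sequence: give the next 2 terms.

Odd-indexed and even-indexed terms follow separate rules.
Subsequence A: -3, -9, -27, -81 (a geometric progression (common ratio 3)).
Subsequence B: 35, -35, 35, -35 (alternating ±35).
The 9th slot belongs to subsequence A; its 5th term is -243.
The 10th slot belongs to subsequence B; its 5th term is 35.

-243, 35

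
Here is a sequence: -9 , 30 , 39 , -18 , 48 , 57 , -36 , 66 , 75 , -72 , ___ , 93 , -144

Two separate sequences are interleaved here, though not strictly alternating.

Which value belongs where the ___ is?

84

Reading positions in blocks of 3 reveals the pattern ABB — 2 tracks woven together.
Subsequence A = -9, -18, -36, -72, -144: geometric with ratio 2.
Subsequence B = 30, 39, 48, 57, 66, 75, ?, 93: linear: a_n = 21 + 9·n.
Filling subsequence B at index 7 by its rule yields 84.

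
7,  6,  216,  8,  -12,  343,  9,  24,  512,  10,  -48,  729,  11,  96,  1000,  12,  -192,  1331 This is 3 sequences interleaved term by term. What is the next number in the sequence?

13

Taking every 3rd term gives 3 separate tracks.
Subsequence A = 7, 8, 9, 10, 11, 12: linear: a_n = 6 + n.
Subsequence B = 6, -12, 24, -48, 96, -192: geometric, ×-2 each step.
Subsequence C = 216, 343, 512, 729, 1000, 1331: the cubes 6³, 7³, 8³, ….
Position 19 → subsequence A, term 7 = 13.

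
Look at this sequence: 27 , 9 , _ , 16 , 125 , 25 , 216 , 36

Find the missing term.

64

Positions 1, 3, 5, … form one subsequence and positions 2, 4, 6, … form another.
Subsequence A: 27, ?, 125, 216 — perfect cubes starting at 3³.
Subsequence B: 9, 16, 25, 36 — consecutive squares n² from n = 3.
So the missing entry in subsequence A is 64.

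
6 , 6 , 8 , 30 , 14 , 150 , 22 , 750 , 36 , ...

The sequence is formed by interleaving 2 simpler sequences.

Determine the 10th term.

3750

Odd-indexed and even-indexed terms follow separate rules.
Stream A: 6, 8, 14, 22, 36 — Fibonacci-style (each term is the sum of the two before it).
Stream B: 6, 30, 150, 750 — multiplying by 5 each time.
Term 10 comes from stream B (its 5th entry): 3750.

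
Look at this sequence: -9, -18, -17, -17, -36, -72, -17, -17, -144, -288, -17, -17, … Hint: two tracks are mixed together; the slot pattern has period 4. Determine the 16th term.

Reading positions in blocks of 4 reveals the pattern AABB — 2 tracks woven together.
Track A: -9, -18, -36, -72, -144, -288 — multiplying by 2 each time.
Track B: -17, -17, -17, -17, -17, -17 — constant -17.
Term 16 comes from track B (its 8th entry): -17.

-17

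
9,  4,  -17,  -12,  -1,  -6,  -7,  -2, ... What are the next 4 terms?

-11, -16, 3, 8

Positions follow the repeating pattern AABB; grouping by letter gives 2 tracks.
Stream A: 9, 4, -1, -6 (subtracting 5 each time).
Stream B: -17, -12, -7, -2 (adding 5 each time).
Term 9 comes from stream A (its 5th entry): -11.
Term 10 comes from stream A (its 6th entry): -16.
Position 11 falls in stream B as its term 5, giving 3.
Position 12 falls in stream B as its term 6, giving 8.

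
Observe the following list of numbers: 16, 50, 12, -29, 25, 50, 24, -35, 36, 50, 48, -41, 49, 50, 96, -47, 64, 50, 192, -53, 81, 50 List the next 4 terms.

384, -59, 100, 50

Read the sequence 4 terms at a time; column i is its own pattern.
Track A = 16, 25, 36, 49, 64, 81: consecutive squares n² from n = 4.
Track B = 50, 50, 50, 50, 50, 50: always 50.
Track C = 12, 24, 48, 96, 192: geometric, ×2 each step.
Track D = -29, -35, -41, -47, -53: arithmetic with common difference −6.
Position 23 falls in track C as its term 6, giving 384.
Position 24 falls in track D as its term 6, giving -59.
Term 25 comes from track A (its 7th entry): 100.
Position 26 falls in track B as its term 7, giving 50.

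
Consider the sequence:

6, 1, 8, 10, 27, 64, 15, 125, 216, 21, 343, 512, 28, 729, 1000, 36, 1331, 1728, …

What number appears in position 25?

66

Positions follow the repeating pattern ABB; grouping by letter gives 2 tracks.
Subsequence A = 6, 10, 15, 21, 28, 36: triangular numbers n(n+1)/2 for n = 3, 4, ….
Subsequence B = 1, 8, 27, 64, 125, 216, 343, 512, 729, 1000, 1331, 1728: consecutive cubes n³ from n = 1.
Position 25 falls in subsequence A as its term 9, giving 66.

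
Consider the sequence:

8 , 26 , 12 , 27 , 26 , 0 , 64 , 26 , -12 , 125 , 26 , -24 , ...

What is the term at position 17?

Read the sequence 3 terms at a time; column i is its own pattern.
Track A: 8, 27, 64, 125 — the cubes 2³, 3³, 4³, ….
Track B: 26, 26, 26, 26 — constant 26.
Track C: 12, 0, -12, -24 — arithmetic with common difference −12.
The 17th slot belongs to track B; its 6th term is 26.

26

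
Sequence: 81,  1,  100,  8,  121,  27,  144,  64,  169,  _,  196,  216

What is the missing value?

Split by position mod 2 into 2 tracks.
Track A: 81, 100, 121, 144, 169, 196 — perfect squares starting at 9².
Track B: 1, 8, 27, 64, ?, 216 — consecutive cubes n³ from n = 1.
The gap is track B's term 5; the rule gives 125.

125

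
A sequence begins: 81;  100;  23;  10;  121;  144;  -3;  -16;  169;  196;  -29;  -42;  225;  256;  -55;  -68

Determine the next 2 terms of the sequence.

Positions follow the repeating pattern AABB; grouping by letter gives 2 tracks.
Subsequence A = 81, 100, 121, 144, 169, 196, 225, 256: the squares 9², 10², 11², ….
Subsequence B = 23, 10, -3, -16, -29, -42, -55, -68: linear: a_n = 36 − 13·n.
Position 17 falls in subsequence A as its term 9, giving 289.
The 18th slot belongs to subsequence A; its 10th term is 324.

289, 324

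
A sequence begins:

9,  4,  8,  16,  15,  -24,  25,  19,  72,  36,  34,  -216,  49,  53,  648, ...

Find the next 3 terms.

64, 87, -1944

Read the sequence 3 terms at a time; column i is its own pattern.
Stream A: 9, 16, 25, 36, 49 (consecutive squares n² from n = 3).
Stream B: 4, 15, 19, 34, 53 (Fibonacci-style (each term is the sum of the two before it)).
Stream C: 8, -24, 72, -216, 648 (multiplying by -3 each time).
Position 16 → stream A, term 6 = 64.
Position 17 falls in stream B as its term 6, giving 87.
Position 18 → stream C, term 6 = -1944.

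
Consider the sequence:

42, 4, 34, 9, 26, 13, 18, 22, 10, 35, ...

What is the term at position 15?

-14

Taking every 2nd term gives 2 separate tracks.
Track A: 42, 34, 26, 18, 10 — subtracting 8 each time.
Track B: 4, 9, 13, 22, 35 — a Fibonacci-like recurrence a_n = a_{n-1} + a_{n-2}.
Position 15 → track A, term 8 = -14.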